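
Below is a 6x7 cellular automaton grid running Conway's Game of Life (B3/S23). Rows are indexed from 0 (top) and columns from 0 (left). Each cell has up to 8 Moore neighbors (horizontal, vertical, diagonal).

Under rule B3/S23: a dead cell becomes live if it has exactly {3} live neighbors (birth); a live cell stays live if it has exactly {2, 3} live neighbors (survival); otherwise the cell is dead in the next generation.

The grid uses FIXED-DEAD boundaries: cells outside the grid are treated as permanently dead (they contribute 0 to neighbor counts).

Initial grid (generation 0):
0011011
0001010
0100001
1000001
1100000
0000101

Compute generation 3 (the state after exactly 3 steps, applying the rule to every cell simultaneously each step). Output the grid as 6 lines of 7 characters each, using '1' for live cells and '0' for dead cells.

Answer: 0011100
0010000
0111101
1100101
1100000
0000000

Derivation:
Simulating step by step:
Generation 0 (given above): 14 live cells
Generation 1: 12 live cells
0011011
0001010
0000011
1000000
1100010
0000000
Generation 2: 15 live cells
0011011
0011000
0000111
1100011
1100000
0000000
Generation 3: 15 live cells
(generation 3 grid is the final answer)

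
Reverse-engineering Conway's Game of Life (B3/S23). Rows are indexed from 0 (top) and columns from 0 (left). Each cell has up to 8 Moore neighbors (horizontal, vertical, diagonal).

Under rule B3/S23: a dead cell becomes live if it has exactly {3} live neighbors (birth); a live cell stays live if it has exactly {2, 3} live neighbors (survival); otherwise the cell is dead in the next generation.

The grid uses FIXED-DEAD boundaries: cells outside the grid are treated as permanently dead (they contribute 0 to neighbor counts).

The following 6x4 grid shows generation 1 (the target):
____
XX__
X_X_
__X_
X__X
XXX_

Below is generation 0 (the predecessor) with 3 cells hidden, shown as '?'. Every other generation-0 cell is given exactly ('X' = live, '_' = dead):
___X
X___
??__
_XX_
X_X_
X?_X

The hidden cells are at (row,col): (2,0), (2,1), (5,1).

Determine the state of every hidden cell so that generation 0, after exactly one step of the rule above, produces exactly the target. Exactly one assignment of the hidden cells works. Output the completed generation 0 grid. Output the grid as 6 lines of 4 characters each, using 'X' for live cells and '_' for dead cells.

Answer: ___X
X___
XX__
_XX_
X_X_
XX_X

Derivation:
Hidden generation-0 cells (in order): (2,0), (2,1), (5,1).
A hidden cell only influences target cells in its own 3x3 neighborhood. Try each of the 2^3 = 8 assignments, step the completed generation 0 forward once under B3/S23, and compare with the target:
  (2,0)=_ (2,1)=_ (5,1)=_ -> step gives (1,0)='_' but target has 'X' -> reject
  (2,0)=_ (2,1)=_ (5,1)=X -> step gives (1,0)='_' but target has 'X' -> reject
  (2,0)=_ (2,1)=X (5,1)=_ -> step gives (1,0)='_' but target has 'X' -> reject
  (2,0)=_ (2,1)=X (5,1)=X -> step gives (1,0)='_' but target has 'X' -> reject
  (2,0)=X (2,1)=_ (5,1)=_ -> step gives (1,0)='_' but target has 'X' -> reject
  (2,0)=X (2,1)=_ (5,1)=X -> step gives (1,0)='_' but target has 'X' -> reject
  (2,0)=X (2,1)=X (5,1)=_ -> step gives (4,2)='X' but target has '_' -> reject
  (2,0)=X (2,1)=X (5,1)=X -> step reproduces the target at every cell -> ACCEPT
Unique solution: (2,0)=live, (2,1)=live, (5,1)=live.
Check: live-neighbor counts of every cell in the completed generation 0:
1110
2321
3431
4532
3643
2331
Applying B3/S23 to generation 0 with these counts gives:
____
XX__
X_X_
__X_
X__X
XXX_
which matches the target exactly.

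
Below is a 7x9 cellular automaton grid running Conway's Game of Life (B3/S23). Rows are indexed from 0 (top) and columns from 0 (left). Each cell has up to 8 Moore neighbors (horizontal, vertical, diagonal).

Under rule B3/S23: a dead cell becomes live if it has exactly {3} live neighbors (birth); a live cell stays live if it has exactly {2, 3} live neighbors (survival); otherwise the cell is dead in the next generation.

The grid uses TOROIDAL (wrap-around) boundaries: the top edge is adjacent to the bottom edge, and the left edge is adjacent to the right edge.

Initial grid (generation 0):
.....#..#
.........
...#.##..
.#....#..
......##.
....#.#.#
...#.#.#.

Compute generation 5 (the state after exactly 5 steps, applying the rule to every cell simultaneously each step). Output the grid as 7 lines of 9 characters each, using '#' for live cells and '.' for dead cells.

Simulating step by step:
Generation 0 (given above): 15 live cells
Generation 1: 13 live cells
....#.#..
....###..
.....##..
.........
......#..
....#...#
.....#.##
Generation 2: 15 live cells
....#....
....#..#.
....#.#..
.....##..
.........
.....##.#
....#####
Generation 3: 15 live cells
...##...#
...##....
....#.##.
.....##..
.......#.
....#...#
....#...#
Generation 4: 17 live cells
.....#...
.......#.
...##.##.
.....#...
.....###.
.......##
#...##.##
Generation 5: 19 live cells
(generation 5 grid is the final answer)

Answer: ....##.#.
....##.#.
....####.
.........
.....#.##
#...#....
#...##.#.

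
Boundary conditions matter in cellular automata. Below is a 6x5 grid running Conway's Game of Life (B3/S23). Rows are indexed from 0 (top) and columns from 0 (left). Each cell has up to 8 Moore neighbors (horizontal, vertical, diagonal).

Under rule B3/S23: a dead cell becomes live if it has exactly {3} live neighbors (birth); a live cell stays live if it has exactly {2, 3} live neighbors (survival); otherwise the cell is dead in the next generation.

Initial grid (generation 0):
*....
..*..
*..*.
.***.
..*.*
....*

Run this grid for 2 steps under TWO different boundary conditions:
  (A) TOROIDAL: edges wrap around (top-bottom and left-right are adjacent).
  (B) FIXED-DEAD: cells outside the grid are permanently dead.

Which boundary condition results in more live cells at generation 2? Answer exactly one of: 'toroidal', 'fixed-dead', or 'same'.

Under TOROIDAL boundary, generation 2:
...*.
*..**
.****
.....
..*..
..**.
Population = 11

Under FIXED-DEAD boundary, generation 2:
.....
.....
..*..
.*..*
.**.*
..**.
Population = 8

Comparison: toroidal=11, fixed-dead=8 -> toroidal

Answer: toroidal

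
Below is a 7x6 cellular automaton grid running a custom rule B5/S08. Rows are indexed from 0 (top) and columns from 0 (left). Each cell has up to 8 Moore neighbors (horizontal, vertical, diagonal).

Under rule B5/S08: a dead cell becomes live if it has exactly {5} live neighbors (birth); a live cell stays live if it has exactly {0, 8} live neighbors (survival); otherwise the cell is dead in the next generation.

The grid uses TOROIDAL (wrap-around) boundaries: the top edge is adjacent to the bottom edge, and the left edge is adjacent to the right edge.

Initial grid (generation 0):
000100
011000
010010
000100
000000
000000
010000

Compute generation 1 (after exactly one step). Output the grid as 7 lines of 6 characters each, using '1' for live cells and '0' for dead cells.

Answer: 000000
000000
000000
000000
000000
000000
010000

Derivation:
Simulating step by step:
Generation 0 (given above): 7 live cells
Generation 1: 1 live cells
(generation 1 grid is the final answer)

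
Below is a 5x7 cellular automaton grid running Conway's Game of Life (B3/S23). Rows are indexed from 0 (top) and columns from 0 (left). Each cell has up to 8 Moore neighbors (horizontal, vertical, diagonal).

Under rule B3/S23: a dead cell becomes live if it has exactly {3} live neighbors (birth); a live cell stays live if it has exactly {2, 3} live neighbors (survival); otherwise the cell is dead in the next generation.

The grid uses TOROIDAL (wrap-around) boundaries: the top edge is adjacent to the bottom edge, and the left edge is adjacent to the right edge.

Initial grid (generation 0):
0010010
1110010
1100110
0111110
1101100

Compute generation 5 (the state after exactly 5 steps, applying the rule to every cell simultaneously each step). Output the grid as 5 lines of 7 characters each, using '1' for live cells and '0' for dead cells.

Answer: 0100100
1000011
1000010
1000011
1000011

Derivation:
Simulating step by step:
Generation 0 (given above): 19 live cells
Generation 1: 7 live cells
0000010
1011010
0000000
0000000
1000001
Generation 2: 7 live cells
1100110
0000101
0000000
0000000
0000001
Generation 3: 8 live cells
1000100
1000101
0000000
0000000
1000011
Generation 4: 9 live cells
0100100
1000011
0000000
0000001
1000011
Generation 5: 13 live cells
(generation 5 grid is the final answer)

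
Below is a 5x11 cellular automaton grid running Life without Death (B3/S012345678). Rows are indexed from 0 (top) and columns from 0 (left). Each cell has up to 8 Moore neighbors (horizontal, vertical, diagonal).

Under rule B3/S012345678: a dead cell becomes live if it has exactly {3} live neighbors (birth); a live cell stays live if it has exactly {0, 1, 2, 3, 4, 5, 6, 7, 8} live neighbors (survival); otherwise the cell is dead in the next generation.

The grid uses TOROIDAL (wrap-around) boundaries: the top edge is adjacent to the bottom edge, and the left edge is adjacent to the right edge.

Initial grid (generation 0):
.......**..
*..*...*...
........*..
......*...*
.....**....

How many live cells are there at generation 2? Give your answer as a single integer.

Answer: 16

Derivation:
Simulating step by step:
Generation 0 (given above): 10 live cells
Generation 1: 13 live cells
.......**..
*..*...*...
.......**..
.....***..*
.....**....
Generation 2: 16 live cells
.......**..
*..*..**...
.......**..
.....****.*
.....**.*..
Population at generation 2: 16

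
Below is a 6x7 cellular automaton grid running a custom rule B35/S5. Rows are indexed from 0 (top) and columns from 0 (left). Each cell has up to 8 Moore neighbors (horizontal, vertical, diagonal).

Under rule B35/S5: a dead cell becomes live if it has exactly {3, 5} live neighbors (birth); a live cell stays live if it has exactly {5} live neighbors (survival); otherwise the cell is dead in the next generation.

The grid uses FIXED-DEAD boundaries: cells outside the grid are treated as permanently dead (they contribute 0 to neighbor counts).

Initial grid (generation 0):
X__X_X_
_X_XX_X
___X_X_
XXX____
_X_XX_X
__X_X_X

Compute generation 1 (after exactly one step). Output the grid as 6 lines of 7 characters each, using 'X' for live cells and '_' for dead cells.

Simulating step by step:
Generation 0 (given above): 19 live cells
Generation 1: 7 live cells
(generation 1 grid is the final answer)

Answer: __X____
____X__
X_X____
_____X_
X_X____
_______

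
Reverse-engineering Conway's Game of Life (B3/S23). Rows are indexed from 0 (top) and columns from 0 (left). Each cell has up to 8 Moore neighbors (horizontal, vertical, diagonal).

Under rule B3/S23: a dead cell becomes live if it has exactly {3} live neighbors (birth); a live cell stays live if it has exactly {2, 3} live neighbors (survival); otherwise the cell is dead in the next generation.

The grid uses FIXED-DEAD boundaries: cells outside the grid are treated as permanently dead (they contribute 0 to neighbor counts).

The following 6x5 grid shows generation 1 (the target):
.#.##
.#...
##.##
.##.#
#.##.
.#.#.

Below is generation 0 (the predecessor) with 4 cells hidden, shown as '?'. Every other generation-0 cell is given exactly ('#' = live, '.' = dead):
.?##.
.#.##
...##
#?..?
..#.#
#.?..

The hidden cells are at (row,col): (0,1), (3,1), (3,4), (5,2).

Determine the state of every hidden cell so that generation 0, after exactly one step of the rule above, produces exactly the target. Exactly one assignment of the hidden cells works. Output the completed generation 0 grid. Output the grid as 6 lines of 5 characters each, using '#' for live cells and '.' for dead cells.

Hidden generation-0 cells (in order): (0,1), (3,1), (3,4), (5,2).
A hidden cell only influences target cells in its own 3x3 neighborhood. Try each of the 2^4 = 16 assignments, step the completed generation 0 forward once under B3/S23, and compare with the target:
  (0,1)=. (3,1)=. (3,4)=. (5,2)=. -> step gives (0,1)='.' but target has '#' -> reject
  (0,1)=. (3,1)=. (3,4)=. (5,2)=# -> step gives (0,1)='.' but target has '#' -> reject
  (0,1)=. (3,1)=. (3,4)=# (5,2)=. -> step gives (0,1)='.' but target has '#' -> reject
  (0,1)=. (3,1)=. (3,4)=# (5,2)=# -> step gives (0,1)='.' but target has '#' -> reject
  (0,1)=. (3,1)=# (3,4)=. (5,2)=. -> step gives (0,1)='.' but target has '#' -> reject
  (0,1)=. (3,1)=# (3,4)=. (5,2)=# -> step gives (0,1)='.' but target has '#' -> reject
  (0,1)=. (3,1)=# (3,4)=# (5,2)=. -> step gives (0,1)='.' but target has '#' -> reject
  (0,1)=. (3,1)=# (3,4)=# (5,2)=# -> step gives (0,1)='.' but target has '#' -> reject
  (0,1)=# (3,1)=. (3,4)=. (5,2)=. -> step gives (2,0)='.' but target has '#' -> reject
  (0,1)=# (3,1)=. (3,4)=. (5,2)=# -> step gives (2,0)='.' but target has '#' -> reject
  (0,1)=# (3,1)=. (3,4)=# (5,2)=. -> step gives (2,0)='.' but target has '#' -> reject
  (0,1)=# (3,1)=. (3,4)=# (5,2)=# -> step gives (2,0)='.' but target has '#' -> reject
  (0,1)=# (3,1)=# (3,4)=. (5,2)=. -> step gives (4,2)='.' but target has '#' -> reject
  (0,1)=# (3,1)=# (3,4)=. (5,2)=# -> step reproduces the target at every cell -> ACCEPT
  (0,1)=# (3,1)=# (3,4)=# (5,2)=. -> step gives (2,3)='.' but target has '#' -> reject
  (0,1)=# (3,1)=# (3,4)=# (5,2)=# -> step gives (2,3)='.' but target has '#' -> reject
Unique solution: (0,1)=live, (3,1)=live, (3,4)=dead, (5,2)=live.
Check: live-neighbor counts of every cell in the completed generation 0:
22433
22654
33433
12343
35230
03131
Applying B3/S23 to generation 0 with these counts gives:
.#.##
.#...
##.##
.##.#
#.##.
.#.#.
which matches the target exactly.

Answer: .###.
.#.##
...##
##...
..#.#
#.#..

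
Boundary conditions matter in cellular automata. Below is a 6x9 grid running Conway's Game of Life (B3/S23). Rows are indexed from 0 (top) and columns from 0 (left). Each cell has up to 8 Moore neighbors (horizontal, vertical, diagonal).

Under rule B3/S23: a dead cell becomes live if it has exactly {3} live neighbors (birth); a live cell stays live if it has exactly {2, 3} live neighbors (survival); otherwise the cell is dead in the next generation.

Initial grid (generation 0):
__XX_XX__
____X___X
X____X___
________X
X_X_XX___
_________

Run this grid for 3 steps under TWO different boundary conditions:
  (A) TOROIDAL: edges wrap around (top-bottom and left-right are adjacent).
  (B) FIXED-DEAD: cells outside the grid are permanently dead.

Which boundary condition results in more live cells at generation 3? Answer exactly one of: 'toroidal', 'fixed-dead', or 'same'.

Answer: toroidal

Derivation:
Under TOROIDAL boundary, generation 3:
__X__X___
__X____X_
_______XX
_X_____XX
_XX__X___
__XXXXX__
Population = 17

Under FIXED-DEAD boundary, generation 3:
____X____
__XX_____
_________
_________
_________
_________
Population = 3

Comparison: toroidal=17, fixed-dead=3 -> toroidal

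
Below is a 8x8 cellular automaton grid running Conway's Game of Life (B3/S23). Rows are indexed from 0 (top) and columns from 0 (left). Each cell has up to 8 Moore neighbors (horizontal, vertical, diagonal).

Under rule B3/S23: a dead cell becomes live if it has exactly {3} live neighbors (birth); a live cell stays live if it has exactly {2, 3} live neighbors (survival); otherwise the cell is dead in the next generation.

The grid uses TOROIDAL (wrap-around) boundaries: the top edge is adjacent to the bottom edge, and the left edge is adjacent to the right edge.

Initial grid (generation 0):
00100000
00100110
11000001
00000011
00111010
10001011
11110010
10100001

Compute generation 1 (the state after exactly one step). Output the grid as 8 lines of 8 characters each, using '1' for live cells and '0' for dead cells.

Simulating step by step:
Generation 0 (given above): 25 live cells
Generation 1: 28 live cells
(generation 1 grid is the final answer)

Answer: 00110011
10100011
11000100
01110110
10011000
10001010
00110110
10000001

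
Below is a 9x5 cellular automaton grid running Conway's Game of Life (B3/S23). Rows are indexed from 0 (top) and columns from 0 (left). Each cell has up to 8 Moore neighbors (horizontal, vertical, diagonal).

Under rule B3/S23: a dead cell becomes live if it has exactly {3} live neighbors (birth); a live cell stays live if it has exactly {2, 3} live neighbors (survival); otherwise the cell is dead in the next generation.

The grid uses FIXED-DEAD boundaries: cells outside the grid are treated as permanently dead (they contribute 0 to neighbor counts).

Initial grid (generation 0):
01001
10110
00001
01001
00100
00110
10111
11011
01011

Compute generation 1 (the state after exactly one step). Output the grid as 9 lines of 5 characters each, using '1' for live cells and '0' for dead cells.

Simulating step by step:
Generation 0 (given above): 22 live cells
Generation 1: 20 live cells
(generation 1 grid is the final answer)

Answer: 01110
01111
01101
00010
01100
00001
10000
10000
11011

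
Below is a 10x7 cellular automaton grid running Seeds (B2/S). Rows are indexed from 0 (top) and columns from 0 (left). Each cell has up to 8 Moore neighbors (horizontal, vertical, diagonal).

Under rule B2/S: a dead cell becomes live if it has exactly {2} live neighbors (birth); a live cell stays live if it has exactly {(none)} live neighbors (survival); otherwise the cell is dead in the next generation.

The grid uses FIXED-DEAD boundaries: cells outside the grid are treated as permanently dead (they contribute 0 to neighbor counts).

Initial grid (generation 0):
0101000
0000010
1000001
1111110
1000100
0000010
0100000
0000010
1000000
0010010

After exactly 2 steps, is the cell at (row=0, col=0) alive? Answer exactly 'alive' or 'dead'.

Simulating step by step:
Generation 0 (given above): 19 live cells
Generation 1: 22 live cells
0010100
1110101
0000000
0000001
0000001
1100100
0000111
1100000
0100111
0100000
Generation 2: 17 live cells
1000000
0000000
1011001
0000010
1100000
0001000
0011000
0011000
0000000
1010101

Cell (0,0) at generation 2: 1 -> alive

Answer: alive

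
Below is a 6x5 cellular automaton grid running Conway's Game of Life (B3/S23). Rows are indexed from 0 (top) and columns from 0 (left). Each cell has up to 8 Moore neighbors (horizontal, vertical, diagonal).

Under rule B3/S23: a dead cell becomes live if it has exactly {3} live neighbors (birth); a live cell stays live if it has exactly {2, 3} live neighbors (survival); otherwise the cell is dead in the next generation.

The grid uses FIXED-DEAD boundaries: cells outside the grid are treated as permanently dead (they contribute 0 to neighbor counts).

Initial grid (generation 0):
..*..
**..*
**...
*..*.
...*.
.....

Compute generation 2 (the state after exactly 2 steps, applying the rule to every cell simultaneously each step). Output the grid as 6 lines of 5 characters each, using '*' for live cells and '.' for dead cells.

Simulating step by step:
Generation 0 (given above): 9 live cells
Generation 1: 7 live cells
.*...
*.*..
..*..
***..
.....
.....
Generation 2: 8 live cells
(generation 2 grid is the final answer)

Answer: .*...
..*..
*.**.
.**..
.*...
.....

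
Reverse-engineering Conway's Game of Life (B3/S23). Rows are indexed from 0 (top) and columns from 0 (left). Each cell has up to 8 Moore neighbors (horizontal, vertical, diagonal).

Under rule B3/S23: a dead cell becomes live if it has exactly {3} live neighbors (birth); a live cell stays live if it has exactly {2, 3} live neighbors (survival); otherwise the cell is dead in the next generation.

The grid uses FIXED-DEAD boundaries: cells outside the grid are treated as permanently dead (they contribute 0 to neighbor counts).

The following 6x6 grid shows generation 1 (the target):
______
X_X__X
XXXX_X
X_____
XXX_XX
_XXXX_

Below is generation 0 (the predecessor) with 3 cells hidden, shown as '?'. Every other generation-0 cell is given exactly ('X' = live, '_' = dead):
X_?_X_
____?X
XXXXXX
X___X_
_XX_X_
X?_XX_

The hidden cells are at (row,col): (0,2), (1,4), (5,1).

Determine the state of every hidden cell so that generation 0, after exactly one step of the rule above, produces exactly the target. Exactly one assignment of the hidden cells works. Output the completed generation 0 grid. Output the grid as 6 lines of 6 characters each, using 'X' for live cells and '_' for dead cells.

Answer: X___X_
_____X
XXXXXX
X___X_
_XX_X_
X__XX_

Derivation:
Hidden generation-0 cells (in order): (0,2), (1,4), (5,1).
A hidden cell only influences target cells in its own 3x3 neighborhood. Try each of the 2^3 = 8 assignments, step the completed generation 0 forward once under B3/S23, and compare with the target:
  (0,2)=_ (1,4)=_ (5,1)=_ -> step reproduces the target at every cell -> ACCEPT
  (0,2)=_ (1,4)=_ (5,1)=X -> step gives (4,0)='_' but target has 'X' -> reject
  (0,2)=_ (1,4)=X (5,1)=_ -> step gives (0,4)='X' but target has '_' -> reject
  (0,2)=_ (1,4)=X (5,1)=X -> step gives (0,4)='X' but target has '_' -> reject
  (0,2)=X (1,4)=_ (5,1)=_ -> step gives (1,2)='_' but target has 'X' -> reject
  (0,2)=X (1,4)=_ (5,1)=X -> step gives (1,2)='_' but target has 'X' -> reject
  (0,2)=X (1,4)=X (5,1)=_ -> step gives (0,3)='X' but target has '_' -> reject
  (0,2)=X (1,4)=X (5,1)=X -> step gives (0,3)='X' but target has '_' -> reject
Unique solution: (0,2)=dead, (1,4)=dead, (5,1)=dead.
Check: live-neighbor counts of every cell in the completed generation 0:
010112
343453
232343
365644
332533
133322
Applying B3/S23 to generation 0 with these counts gives:
______
X_X__X
XXXX_X
X_____
XXX_XX
_XXXX_
which matches the target exactly.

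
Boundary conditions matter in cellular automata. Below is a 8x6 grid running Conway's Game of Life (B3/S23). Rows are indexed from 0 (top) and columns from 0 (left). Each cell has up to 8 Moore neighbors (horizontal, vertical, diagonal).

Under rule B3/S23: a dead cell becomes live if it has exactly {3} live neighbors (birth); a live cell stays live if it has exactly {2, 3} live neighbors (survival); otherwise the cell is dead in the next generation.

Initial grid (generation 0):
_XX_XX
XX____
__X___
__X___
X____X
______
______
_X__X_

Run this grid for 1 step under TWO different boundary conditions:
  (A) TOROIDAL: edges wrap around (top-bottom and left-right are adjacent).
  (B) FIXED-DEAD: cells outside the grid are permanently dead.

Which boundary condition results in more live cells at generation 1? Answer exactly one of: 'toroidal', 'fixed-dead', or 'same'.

Under TOROIDAL boundary, generation 1:
__XXXX
X__X_X
__X___
_X____
______
______
______
XXXXXX
Population = 15

Under FIXED-DEAD boundary, generation 1:
XXX___
X__X__
__X___
_X____
______
______
______
______
Population = 7

Comparison: toroidal=15, fixed-dead=7 -> toroidal

Answer: toroidal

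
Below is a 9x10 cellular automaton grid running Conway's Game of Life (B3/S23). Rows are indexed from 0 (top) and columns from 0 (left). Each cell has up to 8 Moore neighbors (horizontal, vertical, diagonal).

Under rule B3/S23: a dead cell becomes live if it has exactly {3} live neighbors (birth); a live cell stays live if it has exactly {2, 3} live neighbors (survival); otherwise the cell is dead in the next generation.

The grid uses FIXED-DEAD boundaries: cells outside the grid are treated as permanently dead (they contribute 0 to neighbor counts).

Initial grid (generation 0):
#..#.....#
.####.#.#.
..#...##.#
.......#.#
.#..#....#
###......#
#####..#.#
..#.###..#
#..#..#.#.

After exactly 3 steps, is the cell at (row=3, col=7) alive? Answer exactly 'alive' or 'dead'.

Simulating step by step:
Generation 0 (given above): 38 live cells
Generation 1: 34 live cells
.#.##.....
.#..###.##
.##..##..#
......##.#
###......#
....#....#
#...#.#..#
#.....#..#
...##.##..
Generation 2: 34 live cells
..###.....
##....####
.##.#....#
#....###.#
.#.......#
#..#.#..##
........##
...##.#.#.
.....###..
Generation 3: 34 live cells
.###...##.
#...##.###
..#......#
#.#..##..#
##..##.#.#
..........
...#.#....
....#.#.##
....####..

Cell (3,7) at generation 3: 0 -> dead

Answer: dead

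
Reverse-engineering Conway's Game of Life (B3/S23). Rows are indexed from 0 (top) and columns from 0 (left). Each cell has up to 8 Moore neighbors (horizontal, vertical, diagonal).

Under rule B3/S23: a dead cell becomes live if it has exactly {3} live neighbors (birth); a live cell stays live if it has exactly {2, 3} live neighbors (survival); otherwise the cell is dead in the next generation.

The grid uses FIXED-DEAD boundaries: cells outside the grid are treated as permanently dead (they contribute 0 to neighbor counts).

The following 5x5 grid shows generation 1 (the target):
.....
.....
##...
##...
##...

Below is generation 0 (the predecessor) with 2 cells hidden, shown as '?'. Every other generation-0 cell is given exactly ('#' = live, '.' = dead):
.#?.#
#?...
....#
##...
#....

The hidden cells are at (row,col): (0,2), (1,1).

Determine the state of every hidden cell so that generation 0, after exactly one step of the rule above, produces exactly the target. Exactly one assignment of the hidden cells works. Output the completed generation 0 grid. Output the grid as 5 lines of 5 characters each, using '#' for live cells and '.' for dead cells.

Hidden generation-0 cells (in order): (0,2), (1,1).
A hidden cell only influences target cells in its own 3x3 neighborhood. Try each of the 2^2 = 4 assignments, step the completed generation 0 forward once under B3/S23, and compare with the target:
  (0,2)=. (1,1)=. -> step reproduces the target at every cell -> ACCEPT
  (0,2)=. (1,1)=# -> step gives (0,0)='#' but target has '.' -> reject
  (0,2)=# (1,1)=. -> step gives (0,1)='#' but target has '.' -> reject
  (0,2)=# (1,1)=# -> step gives (0,0)='#' but target has '.' -> reject
Unique solution: (0,2)=dead, (1,1)=dead.
Check: live-neighbor counts of every cell in the completed generation 0:
21110
12122
33110
22111
23100
Applying B3/S23 to generation 0 with these counts gives:
.....
.....
##...
##...
##...
which matches the target exactly.

Answer: .#..#
#....
....#
##...
#....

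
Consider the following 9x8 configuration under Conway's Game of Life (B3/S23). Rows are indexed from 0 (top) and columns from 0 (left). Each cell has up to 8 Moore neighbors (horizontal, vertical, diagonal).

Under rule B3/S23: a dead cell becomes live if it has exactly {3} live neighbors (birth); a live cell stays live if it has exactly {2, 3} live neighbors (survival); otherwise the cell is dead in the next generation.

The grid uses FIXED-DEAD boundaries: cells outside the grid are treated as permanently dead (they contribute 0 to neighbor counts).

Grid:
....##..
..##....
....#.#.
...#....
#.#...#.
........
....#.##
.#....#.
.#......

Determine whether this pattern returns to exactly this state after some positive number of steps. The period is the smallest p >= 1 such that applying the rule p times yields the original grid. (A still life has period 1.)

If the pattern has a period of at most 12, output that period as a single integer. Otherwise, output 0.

Simulating and comparing each generation to the original:
Gen 0 (original, given above): 16 live cells
Gen 1: 16 live cells, differs from original
Gen 2: 15 live cells, differs from original
Gen 3: 15 live cells, differs from original
Gen 4: 14 live cells, differs from original
Gen 5: 13 live cells, differs from original
Gen 6: 16 live cells, differs from original
Gen 7: 11 live cells, differs from original
Gen 8: 9 live cells, differs from original
Gen 9: 6 live cells, differs from original
Gen 10: 3 live cells, differs from original
Gen 11: 0 live cells, differs from original
Gen 12: 0 live cells, differs from original
No period found within 12 steps.

Answer: 0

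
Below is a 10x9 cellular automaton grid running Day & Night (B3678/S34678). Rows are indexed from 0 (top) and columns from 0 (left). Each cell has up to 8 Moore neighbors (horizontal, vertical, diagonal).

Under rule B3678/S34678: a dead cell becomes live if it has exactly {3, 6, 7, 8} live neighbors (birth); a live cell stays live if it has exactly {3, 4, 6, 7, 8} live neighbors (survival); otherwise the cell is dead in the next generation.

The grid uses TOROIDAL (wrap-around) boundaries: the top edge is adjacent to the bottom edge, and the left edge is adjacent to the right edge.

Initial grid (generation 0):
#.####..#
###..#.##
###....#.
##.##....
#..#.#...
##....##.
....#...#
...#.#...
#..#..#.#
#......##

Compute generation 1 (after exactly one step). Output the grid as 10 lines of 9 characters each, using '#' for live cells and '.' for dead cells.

Answer: #####...#
##.....##
##..#.#.#
#..##....
#.....#..
#...##...
#....###.
#......##
#...#...#
..#..####

Derivation:
Simulating step by step:
Generation 0 (given above): 38 live cells
Generation 1: 38 live cells
(generation 1 grid is the final answer)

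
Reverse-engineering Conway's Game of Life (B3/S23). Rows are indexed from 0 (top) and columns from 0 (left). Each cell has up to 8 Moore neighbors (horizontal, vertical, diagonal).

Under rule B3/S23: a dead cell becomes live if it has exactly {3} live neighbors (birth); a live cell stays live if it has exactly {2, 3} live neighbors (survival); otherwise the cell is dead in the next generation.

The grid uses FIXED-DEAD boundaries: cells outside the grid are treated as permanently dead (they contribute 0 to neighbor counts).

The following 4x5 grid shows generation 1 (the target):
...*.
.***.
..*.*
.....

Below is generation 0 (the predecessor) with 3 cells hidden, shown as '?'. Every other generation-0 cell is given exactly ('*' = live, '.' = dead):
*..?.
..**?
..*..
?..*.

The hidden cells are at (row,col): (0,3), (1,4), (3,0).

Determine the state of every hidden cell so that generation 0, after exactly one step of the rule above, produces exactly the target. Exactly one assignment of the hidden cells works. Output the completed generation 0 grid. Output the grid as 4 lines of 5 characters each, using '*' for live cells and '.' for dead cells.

Answer: *....
..***
..*..
...*.

Derivation:
Hidden generation-0 cells (in order): (0,3), (1,4), (3,0).
A hidden cell only influences target cells in its own 3x3 neighborhood. Try each of the 2^3 = 8 assignments, step the completed generation 0 forward once under B3/S23, and compare with the target:
  (0,3)=. (1,4)=. (3,0)=. -> step gives (0,3)='.' but target has '*' -> reject
  (0,3)=. (1,4)=. (3,0)=* -> step gives (0,3)='.' but target has '*' -> reject
  (0,3)=. (1,4)=* (3,0)=. -> step reproduces the target at every cell -> ACCEPT
  (0,3)=. (1,4)=* (3,0)=* -> step gives (2,1)='*' but target has '.' -> reject
  (0,3)=* (1,4)=. (3,0)=. -> step gives (0,2)='*' but target has '.' -> reject
  (0,3)=* (1,4)=. (3,0)=* -> step gives (0,2)='*' but target has '.' -> reject
  (0,3)=* (1,4)=* (3,0)=. -> step gives (0,2)='*' but target has '.' -> reject
  (0,3)=* (1,4)=* (3,0)=* -> step gives (0,2)='*' but target has '.' -> reject
Unique solution: (0,3)=dead, (1,4)=live, (3,0)=dead.
Check: live-neighbor counts of every cell in the completed generation 0:
02232
13231
02353
01211
Applying B3/S23 to generation 0 with these counts gives:
...*.
.***.
..*.*
.....
which matches the target exactly.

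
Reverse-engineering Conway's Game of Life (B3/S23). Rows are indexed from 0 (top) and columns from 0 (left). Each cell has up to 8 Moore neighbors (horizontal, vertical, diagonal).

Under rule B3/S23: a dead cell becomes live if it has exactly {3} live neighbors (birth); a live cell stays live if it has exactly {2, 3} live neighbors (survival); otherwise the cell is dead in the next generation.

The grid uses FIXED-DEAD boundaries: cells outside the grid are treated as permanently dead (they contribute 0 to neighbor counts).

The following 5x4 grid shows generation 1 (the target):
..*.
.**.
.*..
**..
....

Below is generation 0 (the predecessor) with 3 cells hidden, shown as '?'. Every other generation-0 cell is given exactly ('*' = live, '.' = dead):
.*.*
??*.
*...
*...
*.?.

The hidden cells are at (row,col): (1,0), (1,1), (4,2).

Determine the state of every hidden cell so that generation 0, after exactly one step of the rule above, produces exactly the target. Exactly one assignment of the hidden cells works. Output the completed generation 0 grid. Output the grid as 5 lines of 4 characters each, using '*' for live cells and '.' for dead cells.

Answer: .*.*
..*.
*...
*...
*...

Derivation:
Hidden generation-0 cells (in order): (1,0), (1,1), (4,2).
A hidden cell only influences target cells in its own 3x3 neighborhood. Try each of the 2^3 = 8 assignments, step the completed generation 0 forward once under B3/S23, and compare with the target:
  (1,0)=. (1,1)=. (4,2)=. -> step reproduces the target at every cell -> ACCEPT
  (1,0)=. (1,1)=. (4,2)=* -> step gives (3,1)='.' but target has '*' -> reject
  (1,0)=. (1,1)=* (4,2)=. -> step gives (0,1)='*' but target has '.' -> reject
  (1,0)=. (1,1)=* (4,2)=* -> step gives (0,1)='*' but target has '.' -> reject
  (1,0)=* (1,1)=. (4,2)=. -> step gives (0,1)='*' but target has '.' -> reject
  (1,0)=* (1,1)=. (4,2)=* -> step gives (0,1)='*' but target has '.' -> reject
  (1,0)=* (1,1)=* (4,2)=. -> step gives (0,0)='*' but target has '.' -> reject
  (1,0)=* (1,1)=* (4,2)=* -> step gives (0,0)='*' but target has '.' -> reject
Unique solution: (1,0)=dead, (1,1)=dead, (4,2)=dead.
Check: live-neighbor counts of every cell in the completed generation 0:
1131
2322
1311
2300
1200
Applying B3/S23 to generation 0 with these counts gives:
..*.
.**.
.*..
**..
....
which matches the target exactly.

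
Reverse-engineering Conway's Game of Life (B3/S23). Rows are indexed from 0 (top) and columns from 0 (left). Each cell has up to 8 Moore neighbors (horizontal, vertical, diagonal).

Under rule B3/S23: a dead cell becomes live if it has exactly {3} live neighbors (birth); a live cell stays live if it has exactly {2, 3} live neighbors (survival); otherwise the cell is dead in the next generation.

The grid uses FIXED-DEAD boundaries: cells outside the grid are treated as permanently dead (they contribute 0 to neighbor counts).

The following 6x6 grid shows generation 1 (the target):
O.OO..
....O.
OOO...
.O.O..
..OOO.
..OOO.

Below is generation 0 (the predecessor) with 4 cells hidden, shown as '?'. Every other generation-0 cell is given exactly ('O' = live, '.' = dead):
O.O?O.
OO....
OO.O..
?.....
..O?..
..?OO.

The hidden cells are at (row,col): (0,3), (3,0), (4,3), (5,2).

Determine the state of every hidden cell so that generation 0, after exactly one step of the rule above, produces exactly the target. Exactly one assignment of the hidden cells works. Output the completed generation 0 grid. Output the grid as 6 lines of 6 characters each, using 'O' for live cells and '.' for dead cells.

Hidden generation-0 cells (in order): (0,3), (3,0), (4,3), (5,2).
A hidden cell only influences target cells in its own 3x3 neighborhood. Try each of the 2^4 = 16 assignments, step the completed generation 0 forward once under B3/S23, and compare with the target:
  (0,3)=. (3,0)=. (4,3)=. (5,2)=. -> step gives (0,2)='.' but target has 'O' -> reject
  (0,3)=. (3,0)=. (4,3)=. (5,2)=O -> step gives (0,2)='.' but target has 'O' -> reject
  (0,3)=. (3,0)=. (4,3)=O (5,2)=. -> step gives (0,2)='.' but target has 'O' -> reject
  (0,3)=. (3,0)=. (4,3)=O (5,2)=O -> step gives (0,2)='.' but target has 'O' -> reject
  (0,3)=. (3,0)=O (4,3)=. (5,2)=. -> step gives (0,2)='.' but target has 'O' -> reject
  (0,3)=. (3,0)=O (4,3)=. (5,2)=O -> step gives (0,2)='.' but target has 'O' -> reject
  (0,3)=. (3,0)=O (4,3)=O (5,2)=. -> step gives (0,2)='.' but target has 'O' -> reject
  (0,3)=. (3,0)=O (4,3)=O (5,2)=O -> step gives (0,2)='.' but target has 'O' -> reject
  (0,3)=O (3,0)=. (4,3)=. (5,2)=. -> step gives (3,2)='O' but target has '.' -> reject
  (0,3)=O (3,0)=. (4,3)=. (5,2)=O -> step gives (3,2)='O' but target has '.' -> reject
  (0,3)=O (3,0)=. (4,3)=O (5,2)=. -> step reproduces the target at every cell -> ACCEPT
  (0,3)=O (3,0)=. (4,3)=O (5,2)=O -> step gives (4,3)='.' but target has 'O' -> reject
  (0,3)=O (3,0)=O (4,3)=. (5,2)=. -> step gives (2,0)='.' but target has 'O' -> reject
  (0,3)=O (3,0)=O (4,3)=. (5,2)=O -> step gives (2,0)='.' but target has 'O' -> reject
  (0,3)=O (3,0)=O (4,3)=O (5,2)=. -> step gives (2,0)='.' but target has 'O' -> reject
  (0,3)=O (3,0)=O (4,3)=O (5,2)=O -> step gives (2,0)='.' but target has 'O' -> reject
Unique solution: (0,3)=live, (3,0)=dead, (4,3)=live, (5,2)=dead.
Check: live-neighbor counts of every cell in the completed generation 0:
242211
455431
333010
234320
012331
013321
Applying B3/S23 to generation 0 with these counts gives:
O.OO..
....O.
OOO...
.O.O..
..OOO.
..OOO.
which matches the target exactly.

Answer: O.OOO.
OO....
OO.O..
......
..OO..
...OO.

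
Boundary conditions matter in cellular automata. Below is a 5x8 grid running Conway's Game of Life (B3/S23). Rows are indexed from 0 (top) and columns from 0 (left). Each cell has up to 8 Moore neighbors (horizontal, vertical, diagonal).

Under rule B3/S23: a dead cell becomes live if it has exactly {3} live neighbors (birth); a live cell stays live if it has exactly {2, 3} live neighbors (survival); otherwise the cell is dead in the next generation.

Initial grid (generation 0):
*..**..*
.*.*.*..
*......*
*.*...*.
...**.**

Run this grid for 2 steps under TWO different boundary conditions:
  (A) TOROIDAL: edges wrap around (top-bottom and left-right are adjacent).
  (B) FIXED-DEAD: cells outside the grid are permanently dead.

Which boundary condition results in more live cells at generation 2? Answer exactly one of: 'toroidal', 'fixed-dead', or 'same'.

Answer: toroidal

Derivation:
Under TOROIDAL boundary, generation 2:
*....***
..**..*.
....*...
...**...
..***.*.
Population = 14

Under FIXED-DEAD boundary, generation 2:
....*...
*...**..
*...*.**
.*.*....
..*..*.*
Population = 13

Comparison: toroidal=14, fixed-dead=13 -> toroidal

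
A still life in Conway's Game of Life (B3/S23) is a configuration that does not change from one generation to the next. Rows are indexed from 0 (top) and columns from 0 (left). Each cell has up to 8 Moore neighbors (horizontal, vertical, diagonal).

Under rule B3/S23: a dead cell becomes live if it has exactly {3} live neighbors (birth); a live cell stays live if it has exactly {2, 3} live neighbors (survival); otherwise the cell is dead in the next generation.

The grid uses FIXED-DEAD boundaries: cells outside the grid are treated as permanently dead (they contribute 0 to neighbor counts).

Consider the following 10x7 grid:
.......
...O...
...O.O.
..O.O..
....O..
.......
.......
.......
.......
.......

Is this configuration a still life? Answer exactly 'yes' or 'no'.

Answer: no

Derivation:
Compute generation 1 and compare to generation 0 (given above):
Generation 1:
.......
....O..
..OO...
....OO.
...O...
.......
.......
.......
.......
.......
Cell (1,3) differs: gen0=1 vs gen1=0 -> NOT a still life.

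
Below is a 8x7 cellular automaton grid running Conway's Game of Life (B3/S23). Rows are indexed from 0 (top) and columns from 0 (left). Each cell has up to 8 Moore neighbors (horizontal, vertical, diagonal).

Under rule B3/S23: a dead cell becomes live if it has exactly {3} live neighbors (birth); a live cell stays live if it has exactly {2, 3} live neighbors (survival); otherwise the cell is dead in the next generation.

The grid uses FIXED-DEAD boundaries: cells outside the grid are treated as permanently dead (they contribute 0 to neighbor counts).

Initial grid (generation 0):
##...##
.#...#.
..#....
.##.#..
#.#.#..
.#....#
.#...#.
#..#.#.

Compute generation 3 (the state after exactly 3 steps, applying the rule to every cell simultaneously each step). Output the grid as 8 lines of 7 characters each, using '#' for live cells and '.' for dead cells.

Answer: .#.#..#
.###..#
..##.#.
.##....
.###...
..#....
.##.##.
.#####.

Derivation:
Simulating step by step:
Generation 0 (given above): 20 live cells
Generation 1: 26 live cells
##...##
###..##
..##...
..#....
#.#..#.
###..#.
###.###
....#..
Generation 2: 21 live cells
#.#..##
#..####
...#...
..#....
#.##...
.......
#.#.#.#
.#.##..
Generation 3: 25 live cells
(generation 3 grid is the final answer)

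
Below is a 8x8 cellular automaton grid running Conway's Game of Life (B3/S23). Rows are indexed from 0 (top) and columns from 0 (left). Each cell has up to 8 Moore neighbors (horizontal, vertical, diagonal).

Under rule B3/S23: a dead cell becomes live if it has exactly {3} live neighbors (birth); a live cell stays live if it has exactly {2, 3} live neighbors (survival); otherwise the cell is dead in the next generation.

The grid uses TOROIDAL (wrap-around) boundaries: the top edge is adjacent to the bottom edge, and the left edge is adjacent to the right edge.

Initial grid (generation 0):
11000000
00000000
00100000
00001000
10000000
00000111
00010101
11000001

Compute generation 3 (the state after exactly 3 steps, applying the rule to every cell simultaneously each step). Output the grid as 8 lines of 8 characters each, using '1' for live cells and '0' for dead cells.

Answer: 01100100
10000001
00000000
00000111
10000100
01010111
01011100
01011101

Derivation:
Simulating step by step:
Generation 0 (given above): 14 live cells
Generation 1: 16 live cells
01000001
01000000
00000000
00000000
00000111
10001101
00001100
01100011
Generation 2: 19 live cells
01000011
10000000
00000000
00000010
10001101
10000001
01011000
01100111
Generation 3: 24 live cells
(generation 3 grid is the final answer)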